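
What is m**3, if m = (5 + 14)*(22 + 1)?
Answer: 83453453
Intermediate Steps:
m = 437 (m = 19*23 = 437)
m**3 = 437**3 = 83453453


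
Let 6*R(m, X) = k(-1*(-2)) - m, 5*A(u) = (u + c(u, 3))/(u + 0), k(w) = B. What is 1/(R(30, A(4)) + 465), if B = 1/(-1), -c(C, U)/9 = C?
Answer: 6/2759 ≈ 0.0021747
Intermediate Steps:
c(C, U) = -9*C
B = -1
k(w) = -1
A(u) = -8/5 (A(u) = ((u - 9*u)/(u + 0))/5 = ((-8*u)/u)/5 = (1/5)*(-8) = -8/5)
R(m, X) = -1/6 - m/6 (R(m, X) = (-1 - m)/6 = -1/6 - m/6)
1/(R(30, A(4)) + 465) = 1/((-1/6 - 1/6*30) + 465) = 1/((-1/6 - 5) + 465) = 1/(-31/6 + 465) = 1/(2759/6) = 6/2759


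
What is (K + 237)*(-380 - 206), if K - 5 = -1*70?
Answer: -100792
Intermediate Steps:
K = -65 (K = 5 - 1*70 = 5 - 70 = -65)
(K + 237)*(-380 - 206) = (-65 + 237)*(-380 - 206) = 172*(-586) = -100792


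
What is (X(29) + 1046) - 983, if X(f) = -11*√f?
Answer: 63 - 11*√29 ≈ 3.7632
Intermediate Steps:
(X(29) + 1046) - 983 = (-11*√29 + 1046) - 983 = (1046 - 11*√29) - 983 = 63 - 11*√29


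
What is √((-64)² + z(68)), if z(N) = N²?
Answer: 4*√545 ≈ 93.381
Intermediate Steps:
√((-64)² + z(68)) = √((-64)² + 68²) = √(4096 + 4624) = √8720 = 4*√545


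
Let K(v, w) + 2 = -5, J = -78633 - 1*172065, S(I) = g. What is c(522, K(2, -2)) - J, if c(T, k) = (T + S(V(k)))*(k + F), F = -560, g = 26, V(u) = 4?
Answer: -60018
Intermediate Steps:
S(I) = 26
J = -250698 (J = -78633 - 172065 = -250698)
K(v, w) = -7 (K(v, w) = -2 - 5 = -7)
c(T, k) = (-560 + k)*(26 + T) (c(T, k) = (T + 26)*(k - 560) = (26 + T)*(-560 + k) = (-560 + k)*(26 + T))
c(522, K(2, -2)) - J = (-14560 - 560*522 + 26*(-7) + 522*(-7)) - 1*(-250698) = (-14560 - 292320 - 182 - 3654) + 250698 = -310716 + 250698 = -60018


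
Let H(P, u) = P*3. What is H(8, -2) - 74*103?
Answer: -7598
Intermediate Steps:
H(P, u) = 3*P
H(8, -2) - 74*103 = 3*8 - 74*103 = 24 - 7622 = -7598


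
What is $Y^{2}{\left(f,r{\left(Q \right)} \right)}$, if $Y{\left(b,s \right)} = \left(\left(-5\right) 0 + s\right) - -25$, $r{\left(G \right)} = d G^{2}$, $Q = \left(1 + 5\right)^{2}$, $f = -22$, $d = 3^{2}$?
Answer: $136632721$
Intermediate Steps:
$d = 9$
$Q = 36$ ($Q = 6^{2} = 36$)
$r{\left(G \right)} = 9 G^{2}$
$Y{\left(b,s \right)} = 25 + s$ ($Y{\left(b,s \right)} = \left(0 + s\right) + 25 = s + 25 = 25 + s$)
$Y^{2}{\left(f,r{\left(Q \right)} \right)} = \left(25 + 9 \cdot 36^{2}\right)^{2} = \left(25 + 9 \cdot 1296\right)^{2} = \left(25 + 11664\right)^{2} = 11689^{2} = 136632721$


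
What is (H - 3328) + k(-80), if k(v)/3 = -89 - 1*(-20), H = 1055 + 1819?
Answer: -661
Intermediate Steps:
H = 2874
k(v) = -207 (k(v) = 3*(-89 - 1*(-20)) = 3*(-89 + 20) = 3*(-69) = -207)
(H - 3328) + k(-80) = (2874 - 3328) - 207 = -454 - 207 = -661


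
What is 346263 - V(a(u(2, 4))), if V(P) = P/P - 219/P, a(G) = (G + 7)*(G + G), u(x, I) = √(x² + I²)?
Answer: 20082977/58 + 1533*√5/580 ≈ 3.4626e+5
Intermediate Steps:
u(x, I) = √(I² + x²)
a(G) = 2*G*(7 + G) (a(G) = (7 + G)*(2*G) = 2*G*(7 + G))
V(P) = 1 - 219/P
346263 - V(a(u(2, 4))) = 346263 - (-219 + 2*√(4² + 2²)*(7 + √(4² + 2²)))/(2*√(4² + 2²)*(7 + √(4² + 2²))) = 346263 - (-219 + 2*√(16 + 4)*(7 + √(16 + 4)))/(2*√(16 + 4)*(7 + √(16 + 4))) = 346263 - (-219 + 2*√20*(7 + √20))/(2*√20*(7 + √20)) = 346263 - (-219 + 2*(2*√5)*(7 + 2*√5))/(2*(2*√5)*(7 + 2*√5)) = 346263 - (-219 + 4*√5*(7 + 2*√5))/(4*√5*(7 + 2*√5)) = 346263 - √5/(20*(7 + 2*√5))*(-219 + 4*√5*(7 + 2*√5)) = 346263 - √5*(-219 + 4*√5*(7 + 2*√5))/(20*(7 + 2*√5))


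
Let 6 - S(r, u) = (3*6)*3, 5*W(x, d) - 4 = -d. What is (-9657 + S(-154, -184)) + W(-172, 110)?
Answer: -48631/5 ≈ -9726.2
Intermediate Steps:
W(x, d) = ⅘ - d/5 (W(x, d) = ⅘ + (-d)/5 = ⅘ - d/5)
S(r, u) = -48 (S(r, u) = 6 - 3*6*3 = 6 - 18*3 = 6 - 1*54 = 6 - 54 = -48)
(-9657 + S(-154, -184)) + W(-172, 110) = (-9657 - 48) + (⅘ - ⅕*110) = -9705 + (⅘ - 22) = -9705 - 106/5 = -48631/5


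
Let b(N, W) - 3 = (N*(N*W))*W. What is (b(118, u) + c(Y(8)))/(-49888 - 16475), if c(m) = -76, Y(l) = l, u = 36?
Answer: -18045431/66363 ≈ -271.92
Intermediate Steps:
b(N, W) = 3 + N²*W² (b(N, W) = 3 + (N*(N*W))*W = 3 + (W*N²)*W = 3 + N²*W²)
(b(118, u) + c(Y(8)))/(-49888 - 16475) = ((3 + 118²*36²) - 76)/(-49888 - 16475) = ((3 + 13924*1296) - 76)/(-66363) = ((3 + 18045504) - 76)*(-1/66363) = (18045507 - 76)*(-1/66363) = 18045431*(-1/66363) = -18045431/66363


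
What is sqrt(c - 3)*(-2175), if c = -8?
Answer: -2175*I*sqrt(11) ≈ -7213.7*I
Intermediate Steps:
sqrt(c - 3)*(-2175) = sqrt(-8 - 3)*(-2175) = sqrt(-11)*(-2175) = (I*sqrt(11))*(-2175) = -2175*I*sqrt(11)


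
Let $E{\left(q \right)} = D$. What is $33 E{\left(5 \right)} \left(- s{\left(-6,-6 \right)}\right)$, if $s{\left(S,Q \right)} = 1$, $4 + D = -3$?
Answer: $231$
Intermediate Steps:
$D = -7$ ($D = -4 - 3 = -7$)
$E{\left(q \right)} = -7$
$33 E{\left(5 \right)} \left(- s{\left(-6,-6 \right)}\right) = 33 \left(-7\right) \left(\left(-1\right) 1\right) = \left(-231\right) \left(-1\right) = 231$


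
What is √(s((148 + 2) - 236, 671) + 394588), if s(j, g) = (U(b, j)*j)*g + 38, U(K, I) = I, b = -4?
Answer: √5357342 ≈ 2314.6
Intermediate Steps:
s(j, g) = 38 + g*j² (s(j, g) = (j*j)*g + 38 = j²*g + 38 = g*j² + 38 = 38 + g*j²)
√(s((148 + 2) - 236, 671) + 394588) = √((38 + 671*((148 + 2) - 236)²) + 394588) = √((38 + 671*(150 - 236)²) + 394588) = √((38 + 671*(-86)²) + 394588) = √((38 + 671*7396) + 394588) = √((38 + 4962716) + 394588) = √(4962754 + 394588) = √5357342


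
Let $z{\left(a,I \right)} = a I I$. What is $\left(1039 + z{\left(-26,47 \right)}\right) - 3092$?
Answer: $-59487$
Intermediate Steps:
$z{\left(a,I \right)} = a I^{2}$ ($z{\left(a,I \right)} = I a I = a I^{2}$)
$\left(1039 + z{\left(-26,47 \right)}\right) - 3092 = \left(1039 - 26 \cdot 47^{2}\right) - 3092 = \left(1039 - 57434\right) - 3092 = -56395 - 3092 = -59487$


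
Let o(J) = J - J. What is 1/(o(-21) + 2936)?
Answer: 1/2936 ≈ 0.00034060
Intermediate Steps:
o(J) = 0
1/(o(-21) + 2936) = 1/(0 + 2936) = 1/2936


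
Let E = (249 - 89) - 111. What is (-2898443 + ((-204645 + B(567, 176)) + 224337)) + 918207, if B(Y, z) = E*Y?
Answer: -1932761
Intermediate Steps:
E = 49 (E = 160 - 111 = 49)
B(Y, z) = 49*Y
(-2898443 + ((-204645 + B(567, 176)) + 224337)) + 918207 = (-2898443 + ((-204645 + 49*567) + 224337)) + 918207 = (-2898443 + ((-204645 + 27783) + 224337)) + 918207 = (-2898443 + (-176862 + 224337)) + 918207 = (-2898443 + 47475) + 918207 = -2850968 + 918207 = -1932761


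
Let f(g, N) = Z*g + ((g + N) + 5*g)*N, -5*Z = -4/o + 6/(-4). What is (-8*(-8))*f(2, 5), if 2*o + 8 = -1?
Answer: 245504/45 ≈ 5455.6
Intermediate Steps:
o = -9/2 (o = -4 + (½)*(-1) = -4 - ½ = -9/2 ≈ -4.5000)
Z = 11/90 (Z = -(-4/(-9/2) + 6/(-4))/5 = -(-4*(-2/9) + 6*(-¼))/5 = -(8/9 - 3/2)/5 = -⅕*(-11/18) = 11/90 ≈ 0.12222)
f(g, N) = 11*g/90 + N*(N + 6*g) (f(g, N) = 11*g/90 + ((g + N) + 5*g)*N = 11*g/90 + ((N + g) + 5*g)*N = 11*g/90 + (N + 6*g)*N = 11*g/90 + N*(N + 6*g))
(-8*(-8))*f(2, 5) = (-8*(-8))*(5² + (11/90)*2 + 6*5*2) = 64*(25 + 11/45 + 60) = 64*(3836/45) = 245504/45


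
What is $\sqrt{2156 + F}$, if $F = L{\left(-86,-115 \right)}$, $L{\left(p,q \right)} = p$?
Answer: $3 \sqrt{230} \approx 45.497$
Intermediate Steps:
$F = -86$
$\sqrt{2156 + F} = \sqrt{2156 - 86} = \sqrt{2070} = 3 \sqrt{230}$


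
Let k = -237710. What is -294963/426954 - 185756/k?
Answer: 139297159/1537745990 ≈ 0.090585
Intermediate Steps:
-294963/426954 - 185756/k = -294963/426954 - 185756/(-237710) = -294963*1/426954 - 185756*(-1/237710) = -98321/142318 + 92878/118855 = 139297159/1537745990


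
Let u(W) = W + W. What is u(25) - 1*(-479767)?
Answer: 479817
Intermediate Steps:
u(W) = 2*W
u(25) - 1*(-479767) = 2*25 - 1*(-479767) = 50 + 479767 = 479817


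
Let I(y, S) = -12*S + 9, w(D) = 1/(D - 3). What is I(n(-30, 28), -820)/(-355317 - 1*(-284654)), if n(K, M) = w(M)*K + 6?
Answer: -9849/70663 ≈ -0.13938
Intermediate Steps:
w(D) = 1/(-3 + D)
n(K, M) = 6 + K/(-3 + M) (n(K, M) = K/(-3 + M) + 6 = 6 + K/(-3 + M))
I(y, S) = 9 - 12*S
I(n(-30, 28), -820)/(-355317 - 1*(-284654)) = (9 - 12*(-820))/(-355317 - 1*(-284654)) = (9 + 9840)/(-355317 + 284654) = 9849/(-70663) = 9849*(-1/70663) = -9849/70663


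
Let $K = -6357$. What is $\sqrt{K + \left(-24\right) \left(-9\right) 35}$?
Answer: $\sqrt{1203} \approx 34.684$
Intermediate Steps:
$\sqrt{K + \left(-24\right) \left(-9\right) 35} = \sqrt{-6357 + \left(-24\right) \left(-9\right) 35} = \sqrt{-6357 + 216 \cdot 35} = \sqrt{-6357 + 7560} = \sqrt{1203}$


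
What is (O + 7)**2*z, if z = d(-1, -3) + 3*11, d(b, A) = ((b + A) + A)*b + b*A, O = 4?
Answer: 5203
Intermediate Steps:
d(b, A) = A*b + b*(b + 2*A) (d(b, A) = ((A + b) + A)*b + A*b = (b + 2*A)*b + A*b = b*(b + 2*A) + A*b = A*b + b*(b + 2*A))
z = 43 (z = -(-1 + 3*(-3)) + 3*11 = -(-1 - 9) + 33 = -1*(-10) + 33 = 10 + 33 = 43)
(O + 7)**2*z = (4 + 7)**2*43 = 11**2*43 = 121*43 = 5203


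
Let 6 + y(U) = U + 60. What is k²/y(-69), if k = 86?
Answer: -7396/15 ≈ -493.07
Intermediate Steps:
y(U) = 54 + U (y(U) = -6 + (U + 60) = -6 + (60 + U) = 54 + U)
k²/y(-69) = 86²/(54 - 69) = 7396/(-15) = 7396*(-1/15) = -7396/15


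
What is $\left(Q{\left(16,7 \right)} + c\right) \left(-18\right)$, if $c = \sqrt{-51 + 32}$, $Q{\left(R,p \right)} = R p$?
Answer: $-2016 - 18 i \sqrt{19} \approx -2016.0 - 78.46 i$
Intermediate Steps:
$c = i \sqrt{19}$ ($c = \sqrt{-19} = i \sqrt{19} \approx 4.3589 i$)
$\left(Q{\left(16,7 \right)} + c\right) \left(-18\right) = \left(16 \cdot 7 + i \sqrt{19}\right) \left(-18\right) = \left(112 + i \sqrt{19}\right) \left(-18\right) = -2016 - 18 i \sqrt{19}$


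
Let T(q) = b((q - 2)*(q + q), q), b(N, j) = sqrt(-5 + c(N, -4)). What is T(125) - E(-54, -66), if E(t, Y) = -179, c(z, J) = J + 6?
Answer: 179 + I*sqrt(3) ≈ 179.0 + 1.732*I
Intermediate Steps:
c(z, J) = 6 + J
b(N, j) = I*sqrt(3) (b(N, j) = sqrt(-5 + (6 - 4)) = sqrt(-5 + 2) = sqrt(-3) = I*sqrt(3))
T(q) = I*sqrt(3)
T(125) - E(-54, -66) = I*sqrt(3) - 1*(-179) = I*sqrt(3) + 179 = 179 + I*sqrt(3)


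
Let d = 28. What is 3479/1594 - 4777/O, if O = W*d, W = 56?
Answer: -1079733/1249696 ≈ -0.86400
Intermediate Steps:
O = 1568 (O = 56*28 = 1568)
3479/1594 - 4777/O = 3479/1594 - 4777/1568 = -1079733/1249696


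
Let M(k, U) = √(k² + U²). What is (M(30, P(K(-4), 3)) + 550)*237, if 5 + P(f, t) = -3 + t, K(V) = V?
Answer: 130350 + 1185*√37 ≈ 1.3756e+5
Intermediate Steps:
P(f, t) = -8 + t (P(f, t) = -5 + (-3 + t) = -8 + t)
M(k, U) = √(U² + k²)
(M(30, P(K(-4), 3)) + 550)*237 = (√((-8 + 3)² + 30²) + 550)*237 = (√((-5)² + 900) + 550)*237 = (√(25 + 900) + 550)*237 = (√925 + 550)*237 = (5*√37 + 550)*237 = (550 + 5*√37)*237 = 130350 + 1185*√37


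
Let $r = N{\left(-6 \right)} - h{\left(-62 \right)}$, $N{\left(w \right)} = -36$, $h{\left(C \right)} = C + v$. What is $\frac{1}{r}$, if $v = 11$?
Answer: $\frac{1}{15} \approx 0.066667$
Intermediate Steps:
$h{\left(C \right)} = 11 + C$ ($h{\left(C \right)} = C + 11 = 11 + C$)
$r = 15$ ($r = -36 - \left(11 - 62\right) = -36 - -51 = -36 + 51 = 15$)
$\frac{1}{r} = \frac{1}{15}$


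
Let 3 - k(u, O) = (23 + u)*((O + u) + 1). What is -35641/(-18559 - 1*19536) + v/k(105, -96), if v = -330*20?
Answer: 296940557/48647315 ≈ 6.1039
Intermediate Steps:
v = -6600
k(u, O) = 3 - (23 + u)*(1 + O + u) (k(u, O) = 3 - (23 + u)*((O + u) + 1) = 3 - (23 + u)*(1 + O + u))
-35641/(-18559 - 1*19536) + v/k(105, -96) = -35641/(-18559 - 1*19536) - 6600/(-20 - 1*105**2 - 24*105 - 23*(-96) - 1*(-96)*105) = -35641/(-18559 - 19536) - 6600/(-20 - 1*11025 - 2520 + 2208 + 10080) = -35641/(-38095) - 6600/(-20 - 11025 - 2520 + 2208 + 10080) = -35641*(-1/38095) - 6600/(-1277) = 35641/38095 - 6600*(-1/1277) = 35641/38095 + 6600/1277 = 296940557/48647315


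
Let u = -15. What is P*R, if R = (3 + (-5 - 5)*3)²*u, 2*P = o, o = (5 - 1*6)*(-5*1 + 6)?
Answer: 10935/2 ≈ 5467.5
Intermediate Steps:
o = -1 (o = (5 - 6)*(-5 + 6) = -1*1 = -1)
P = -½ (P = (½)*(-1) = -½ ≈ -0.50000)
R = -10935 (R = (3 + (-5 - 5)*3)²*(-15) = (3 - 10*3)²*(-15) = (3 - 30)²*(-15) = (-27)²*(-15) = 729*(-15) = -10935)
P*R = -½*(-10935) = 10935/2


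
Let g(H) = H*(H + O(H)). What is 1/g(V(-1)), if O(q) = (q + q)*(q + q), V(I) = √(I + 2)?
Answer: ⅕ ≈ 0.20000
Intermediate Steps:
V(I) = √(2 + I)
O(q) = 4*q² (O(q) = (2*q)*(2*q) = 4*q²)
g(H) = H*(H + 4*H²)
1/g(V(-1)) = 1/((√(2 - 1))²*(1 + 4*√(2 - 1))) = 1/((√1)²*(1 + 4*√1)) = 1/(1²*(1 + 4*1)) = 1/(1*(1 + 4)) = 1/(1*5) = 1/5 = ⅕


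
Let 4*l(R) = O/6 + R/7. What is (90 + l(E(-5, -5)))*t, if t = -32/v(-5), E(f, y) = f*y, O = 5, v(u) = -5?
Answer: 12244/21 ≈ 583.05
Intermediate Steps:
t = 32/5 (t = -32/(-5) = -32*(-1/5) = 32/5 ≈ 6.4000)
l(R) = 5/24 + R/28 (l(R) = (5/6 + R/7)/4 = 5/24 + R/28)
(90 + l(E(-5, -5)))*t = (90 + (5/24 + (-5*(-5))/28))*(32/5) = (90 + (5/24 + (1/28)*25))*(32/5) = (90 + (5/24 + 25/28))*(32/5) = (90 + 185/168)*(32/5) = (15305/168)*(32/5) = 12244/21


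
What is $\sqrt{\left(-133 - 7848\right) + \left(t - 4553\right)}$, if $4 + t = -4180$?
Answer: $i \sqrt{16718} \approx 129.3 i$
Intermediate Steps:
$t = -4184$ ($t = -4 - 4180 = -4184$)
$\sqrt{\left(-133 - 7848\right) + \left(t - 4553\right)} = \sqrt{\left(-133 - 7848\right) - 8737} = \sqrt{-7981 - 8737} = \sqrt{-16718} = i \sqrt{16718}$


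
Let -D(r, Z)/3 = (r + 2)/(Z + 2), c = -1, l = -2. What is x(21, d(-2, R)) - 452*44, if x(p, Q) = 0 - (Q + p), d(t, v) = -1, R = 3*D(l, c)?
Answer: -19908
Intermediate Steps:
D(r, Z) = -3*(2 + r)/(2 + Z) (D(r, Z) = -3*(r + 2)/(Z + 2) = -3*(2 + r)/(2 + Z))
R = 0 (R = 3*(3*(-2 - 1*(-2))/(2 - 1)) = 3*(3*(-2 + 2)/1) = 3*(3*1*0) = 3*0 = 0)
x(p, Q) = -Q - p (x(p, Q) = 0 + (-Q - p) = -Q - p)
x(21, d(-2, R)) - 452*44 = (-1*(-1) - 1*21) - 452*44 = (1 - 21) - 19888 = -20 - 19888 = -19908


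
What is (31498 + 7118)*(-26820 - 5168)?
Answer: -1235248608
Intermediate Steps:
(31498 + 7118)*(-26820 - 5168) = 38616*(-31988) = -1235248608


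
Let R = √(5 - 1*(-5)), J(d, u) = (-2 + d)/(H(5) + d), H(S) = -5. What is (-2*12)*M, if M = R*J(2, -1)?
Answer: 0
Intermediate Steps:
J(d, u) = (-2 + d)/(-5 + d)
R = √10 (R = √(5 + 5) = √10 ≈ 3.1623)
M = 0 (M = √10*((-2 + 2)/(-5 + 2)) = √10*(0/(-3)) = √10*(-⅓*0) = √10*0 = 0)
(-2*12)*M = -2*12*0 = -24*0 = 0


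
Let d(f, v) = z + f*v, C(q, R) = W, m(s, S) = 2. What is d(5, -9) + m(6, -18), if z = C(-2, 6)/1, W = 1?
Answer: -42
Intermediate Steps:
C(q, R) = 1
z = 1 (z = 1/1 = 1*1 = 1)
d(f, v) = 1 + f*v
d(5, -9) + m(6, -18) = (1 + 5*(-9)) + 2 = (1 - 45) + 2 = -44 + 2 = -42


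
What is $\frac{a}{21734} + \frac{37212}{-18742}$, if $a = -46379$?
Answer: $- \frac{839000413}{203669314} \approx -4.1194$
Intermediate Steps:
$\frac{a}{21734} + \frac{37212}{-18742} = - \frac{46379}{21734} + \frac{37212}{-18742} = \left(-46379\right) \frac{1}{21734} + 37212 \left(- \frac{1}{18742}\right) = - \frac{46379}{21734} - \frac{18606}{9371} = - \frac{839000413}{203669314}$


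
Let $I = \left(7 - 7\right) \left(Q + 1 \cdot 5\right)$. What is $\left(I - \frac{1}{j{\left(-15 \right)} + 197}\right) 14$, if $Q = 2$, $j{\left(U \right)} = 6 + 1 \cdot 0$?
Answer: $- \frac{2}{29} \approx -0.068966$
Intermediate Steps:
$j{\left(U \right)} = 6$ ($j{\left(U \right)} = 6 + 0 = 6$)
$I = 0$ ($I = \left(7 - 7\right) \left(2 + 1 \cdot 5\right) = 0 \left(2 + 5\right) = 0 \cdot 7 = 0$)
$\left(I - \frac{1}{j{\left(-15 \right)} + 197}\right) 14 = \left(0 - \frac{1}{6 + 197}\right) 14 = \left(0 - \frac{1}{203}\right) 14 = \left(- \frac{1}{203}\right) 14 = - \frac{2}{29}$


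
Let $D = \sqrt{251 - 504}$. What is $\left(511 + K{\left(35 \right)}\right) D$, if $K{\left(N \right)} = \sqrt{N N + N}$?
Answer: $i \sqrt{253} \left(511 + 6 \sqrt{35}\right) \approx 8692.6 i$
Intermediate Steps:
$D = i \sqrt{253}$ ($D = \sqrt{-253} = i \sqrt{253} \approx 15.906 i$)
$K{\left(N \right)} = \sqrt{N + N^{2}}$ ($K{\left(N \right)} = \sqrt{N^{2} + N} = \sqrt{N + N^{2}}$)
$\left(511 + K{\left(35 \right)}\right) D = \left(511 + \sqrt{35 \left(1 + 35\right)}\right) i \sqrt{253} = \left(511 + \sqrt{35 \cdot 36}\right) i \sqrt{253} = \left(511 + \sqrt{1260}\right) i \sqrt{253} = \left(511 + 6 \sqrt{35}\right) i \sqrt{253} = i \sqrt{253} \left(511 + 6 \sqrt{35}\right)$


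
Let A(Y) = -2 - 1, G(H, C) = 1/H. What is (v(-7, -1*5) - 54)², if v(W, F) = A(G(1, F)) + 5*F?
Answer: 6724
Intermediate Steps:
A(Y) = -3
v(W, F) = -3 + 5*F
(v(-7, -1*5) - 54)² = ((-3 + 5*(-1*5)) - 54)² = ((-3 + 5*(-5)) - 54)² = ((-3 - 25) - 54)² = (-28 - 54)² = (-82)² = 6724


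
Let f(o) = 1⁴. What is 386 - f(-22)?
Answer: 385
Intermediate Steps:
f(o) = 1
386 - f(-22) = 386 - 1*1 = 386 - 1 = 385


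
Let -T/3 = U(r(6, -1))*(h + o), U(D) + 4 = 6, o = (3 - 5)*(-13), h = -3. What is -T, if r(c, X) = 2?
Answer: 138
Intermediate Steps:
o = 26 (o = -2*(-13) = 26)
U(D) = 2 (U(D) = -4 + 6 = 2)
T = -138 (T = -6*(-3 + 26) = -6*23 = -3*46 = -138)
-T = -1*(-138) = 138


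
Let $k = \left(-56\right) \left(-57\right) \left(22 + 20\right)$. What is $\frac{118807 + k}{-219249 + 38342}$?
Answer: $- \frac{252871}{180907} \approx -1.3978$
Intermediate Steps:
$k = 134064$ ($k = 3192 \cdot 42 = 134064$)
$\frac{118807 + k}{-219249 + 38342} = \frac{118807 + 134064}{-219249 + 38342} = \frac{252871}{-180907} = 252871 \left(- \frac{1}{180907}\right) = - \frac{252871}{180907}$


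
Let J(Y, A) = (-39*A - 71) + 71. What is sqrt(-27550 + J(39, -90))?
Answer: 2*I*sqrt(6010) ≈ 155.05*I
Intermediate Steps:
J(Y, A) = -39*A (J(Y, A) = (-71 - 39*A) + 71 = -39*A)
sqrt(-27550 + J(39, -90)) = sqrt(-27550 - 39*(-90)) = sqrt(-27550 + 3510) = sqrt(-24040) = 2*I*sqrt(6010)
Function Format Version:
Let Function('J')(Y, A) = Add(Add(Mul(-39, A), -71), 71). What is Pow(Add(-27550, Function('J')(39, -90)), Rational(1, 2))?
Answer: Mul(2, I, Pow(6010, Rational(1, 2))) ≈ Mul(155.05, I)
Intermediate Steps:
Function('J')(Y, A) = Mul(-39, A) (Function('J')(Y, A) = Add(Add(-71, Mul(-39, A)), 71) = Mul(-39, A))
Pow(Add(-27550, Function('J')(39, -90)), Rational(1, 2)) = Pow(Add(-27550, Mul(-39, -90)), Rational(1, 2)) = Pow(Add(-27550, 3510), Rational(1, 2)) = Pow(-24040, Rational(1, 2)) = Mul(2, I, Pow(6010, Rational(1, 2)))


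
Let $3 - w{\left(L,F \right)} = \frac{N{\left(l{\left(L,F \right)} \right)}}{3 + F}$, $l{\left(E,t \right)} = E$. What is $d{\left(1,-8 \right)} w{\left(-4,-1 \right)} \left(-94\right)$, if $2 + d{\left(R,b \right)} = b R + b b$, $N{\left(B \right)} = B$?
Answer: $-25380$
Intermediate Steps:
$w{\left(L,F \right)} = 3 - \frac{L}{3 + F}$
$d{\left(R,b \right)} = -2 + b^{2} + R b$ ($d{\left(R,b \right)} = -2 + \left(b R + b b\right) = -2 + \left(R b + b^{2}\right) = -2 + \left(b^{2} + R b\right) = -2 + b^{2} + R b$)
$d{\left(1,-8 \right)} w{\left(-4,-1 \right)} \left(-94\right) = \left(-2 + \left(-8\right)^{2} + 1 \left(-8\right)\right) \frac{9 - -4 + 3 \left(-1\right)}{3 - 1} \left(-94\right) = \left(-2 + 64 - 8\right) \frac{9 + 4 - 3}{2} \left(-94\right) = 54 \cdot \frac{1}{2} \cdot 10 \left(-94\right) = 54 \cdot 5 \left(-94\right) = 270 \left(-94\right) = -25380$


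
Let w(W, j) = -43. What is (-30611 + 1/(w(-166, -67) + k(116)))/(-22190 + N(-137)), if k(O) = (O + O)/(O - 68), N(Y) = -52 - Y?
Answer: 1401985/1012409 ≈ 1.3848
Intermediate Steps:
k(O) = 2*O/(-68 + O) (k(O) = (2*O)/(-68 + O) = 2*O/(-68 + O))
(-30611 + 1/(w(-166, -67) + k(116)))/(-22190 + N(-137)) = (-30611 + 1/(-43 + 2*116/(-68 + 116)))/(-22190 + (-52 - 1*(-137))) = (-30611 + 1/(-43 + 2*116/48))/(-22190 + (-52 + 137)) = (-30611 + 1/(-43 + 2*116*(1/48)))/(-22190 + 85) = (-30611 + 1/(-43 + 29/6))/(-22105) = (-30611 + 1/(-229/6))*(-1/22105) = (-30611 - 6/229)*(-1/22105) = -7009925/229*(-1/22105) = 1401985/1012409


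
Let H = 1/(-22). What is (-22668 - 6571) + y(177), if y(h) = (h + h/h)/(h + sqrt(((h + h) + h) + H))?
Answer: -222588719/7613 - 2*sqrt(256982)/7613 ≈ -29238.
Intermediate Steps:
H = -1/22 ≈ -0.045455
y(h) = (1 + h)/(h + sqrt(-1/22 + 3*h)) (y(h) = (h + h/h)/(h + sqrt(((h + h) + h) - 1/22)) = (h + 1)/(h + sqrt((2*h + h) - 1/22)) = (1 + h)/(h + sqrt(3*h - 1/22)) = (1 + h)/(h + sqrt(-1/22 + 3*h)))
(-22668 - 6571) + y(177) = (-22668 - 6571) + 22*(1 + 177)/(22*177 + sqrt(22)*sqrt(-1 + 66*177)) = -29239 + 22*178/(3894 + sqrt(22)*sqrt(-1 + 11682)) = -29239 + 22*178/(3894 + sqrt(22)*sqrt(11681)) = -29239 + 22*178/(3894 + sqrt(256982)) = -29239 + 3916/(3894 + sqrt(256982))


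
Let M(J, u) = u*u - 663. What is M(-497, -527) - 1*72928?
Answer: 204138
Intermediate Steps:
M(J, u) = -663 + u² (M(J, u) = u² - 663 = -663 + u²)
M(-497, -527) - 1*72928 = (-663 + (-527)²) - 1*72928 = (-663 + 277729) - 72928 = 277066 - 72928 = 204138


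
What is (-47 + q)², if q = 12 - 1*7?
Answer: 1764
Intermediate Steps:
q = 5 (q = 12 - 7 = 5)
(-47 + q)² = (-47 + 5)² = (-42)² = 1764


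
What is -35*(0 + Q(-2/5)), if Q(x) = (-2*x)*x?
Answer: 56/5 ≈ 11.200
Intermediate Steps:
Q(x) = -2*x**2
-35*(0 + Q(-2/5)) = -35*(0 - 2*(-2/5)**2) = -35*(0 - 2*4/25) = -35*(0 - 8/25) = -35*(-8/25) = 56/5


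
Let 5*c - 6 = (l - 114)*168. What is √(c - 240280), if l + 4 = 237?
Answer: I*√5907010/5 ≈ 486.09*I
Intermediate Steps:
l = 233 (l = -4 + 237 = 233)
c = 19998/5 (c = 6/5 + ((233 - 114)*168)/5 = 6/5 + (119*168)/5 = 6/5 + (⅕)*19992 = 6/5 + 19992/5 = 19998/5 ≈ 3999.6)
√(c - 240280) = √(19998/5 - 240280) = √(-1181402/5) = I*√5907010/5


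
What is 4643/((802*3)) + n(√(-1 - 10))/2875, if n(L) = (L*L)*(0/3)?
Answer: 4643/2406 ≈ 1.9298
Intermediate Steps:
n(L) = 0 (n(L) = L²*(0*(⅓)) = L²*0 = 0)
4643/((802*3)) + n(√(-1 - 10))/2875 = 4643/((802*3)) + 0/2875 = 4643/2406 + 0*(1/2875) = 4643*(1/2406) + 0 = 4643/2406 + 0 = 4643/2406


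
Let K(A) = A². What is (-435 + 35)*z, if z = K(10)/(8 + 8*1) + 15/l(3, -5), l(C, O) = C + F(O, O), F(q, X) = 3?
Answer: -3500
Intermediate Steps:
l(C, O) = 3 + C (l(C, O) = C + 3 = 3 + C)
z = 35/4 (z = 10²/(8 + 8*1) + 15/(3 + 3) = 100/(8 + 8) + 15/6 = 100/16 + 15*(⅙) = 100*(1/16) + 5/2 = 25/4 + 5/2 = 35/4 ≈ 8.7500)
(-435 + 35)*z = (-435 + 35)*(35/4) = -400*35/4 = -3500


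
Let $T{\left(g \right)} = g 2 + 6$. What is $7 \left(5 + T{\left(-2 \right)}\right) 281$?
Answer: $13769$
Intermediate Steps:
$T{\left(g \right)} = 6 + 2 g$ ($T{\left(g \right)} = 2 g + 6 = 6 + 2 g$)
$7 \left(5 + T{\left(-2 \right)}\right) 281 = 7 \left(5 + \left(6 + 2 \left(-2\right)\right)\right) 281 = 7 \left(5 + \left(6 - 4\right)\right) 281 = 7 \left(5 + 2\right) 281 = 7 \cdot 7 \cdot 281 = 49 \cdot 281 = 13769$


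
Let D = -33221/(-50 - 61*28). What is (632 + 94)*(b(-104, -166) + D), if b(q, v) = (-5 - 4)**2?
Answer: 21249899/293 ≈ 72525.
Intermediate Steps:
b(q, v) = 81 (b(q, v) = (-9)**2 = 81)
D = 33221/1758 (D = -33221/(-50 - 1708) = -33221/(-1758) = -33221*(-1/1758) = 33221/1758 ≈ 18.897)
(632 + 94)*(b(-104, -166) + D) = (632 + 94)*(81 + 33221/1758) = 726*(175619/1758) = 21249899/293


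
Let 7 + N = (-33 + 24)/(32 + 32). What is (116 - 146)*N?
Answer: 6855/32 ≈ 214.22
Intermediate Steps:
N = -457/64 (N = -7 + (-33 + 24)/(32 + 32) = -7 - 9/64 = -457/64 ≈ -7.1406)
(116 - 146)*N = (116 - 146)*(-457/64) = -30*(-457/64) = 6855/32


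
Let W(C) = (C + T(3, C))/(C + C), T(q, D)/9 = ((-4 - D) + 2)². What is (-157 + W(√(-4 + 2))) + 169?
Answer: 61/2 - 9*I*√2/2 ≈ 30.5 - 6.364*I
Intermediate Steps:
T(q, D) = 9*(-2 - D)² (T(q, D) = 9*((-4 - D) + 2)² = 9*(-2 - D)²)
W(C) = (C + 9*(2 + C)²)/(2*C) (W(C) = (C + 9*(2 + C)²)/(C + C) = (C + 9*(2 + C)²)/((2*C)) = (C + 9*(2 + C)²)*(1/(2*C)) = (C + 9*(2 + C)²)/(2*C))
(-157 + W(√(-4 + 2))) + 169 = (-157 + (√(-4 + 2) + 9*(2 + √(-4 + 2))²)/(2*(√(-4 + 2)))) + 169 = (-157 + (√(-2) + 9*(2 + √(-2))²)/(2*(√(-2)))) + 169 = (-157 + (I*√2 + 9*(2 + I*√2)²)/(2*((I*√2)))) + 169 = (-157 + (-I*√2/2)*(9*(2 + I*√2)² + I*√2)/2) + 169 = (-157 - I*√2*(9*(2 + I*√2)² + I*√2)/4) + 169 = 12 - I*√2*(9*(2 + I*√2)² + I*√2)/4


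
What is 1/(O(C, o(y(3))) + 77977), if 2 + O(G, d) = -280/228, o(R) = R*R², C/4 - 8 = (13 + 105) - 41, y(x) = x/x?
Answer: 57/4444505 ≈ 1.2825e-5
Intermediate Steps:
y(x) = 1
C = 340 (C = 32 + 4*((13 + 105) - 41) = 32 + 4*(118 - 41) = 32 + 4*77 = 32 + 308 = 340)
o(R) = R³
O(G, d) = -184/57 (O(G, d) = -2 - 280/228 = -2 - 280*1/228 = -2 - 70/57 = -184/57)
1/(O(C, o(y(3))) + 77977) = 1/(-184/57 + 77977) = 1/(4444505/57) = 57/4444505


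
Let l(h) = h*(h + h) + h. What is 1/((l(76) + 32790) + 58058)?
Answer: 1/102476 ≈ 9.7584e-6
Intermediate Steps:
l(h) = h + 2*h² (l(h) = h*(2*h) + h = 2*h² + h = h + 2*h²)
1/((l(76) + 32790) + 58058) = 1/((76*(1 + 2*76) + 32790) + 58058) = 1/((76*(1 + 152) + 32790) + 58058) = 1/((76*153 + 32790) + 58058) = 1/((11628 + 32790) + 58058) = 1/(44418 + 58058) = 1/102476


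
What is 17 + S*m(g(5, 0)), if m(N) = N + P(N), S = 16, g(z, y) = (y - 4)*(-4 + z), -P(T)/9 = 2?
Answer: -335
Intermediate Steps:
P(T) = -18 (P(T) = -9*2 = -18)
g(z, y) = (-4 + y)*(-4 + z)
m(N) = -18 + N (m(N) = N - 18 = -18 + N)
17 + S*m(g(5, 0)) = 17 + 16*(-18 + (16 - 4*0 - 4*5 + 0*5)) = 17 + 16*(-18 + (16 + 0 - 20 + 0)) = 17 + 16*(-18 - 4) = 17 + 16*(-22) = 17 - 352 = -335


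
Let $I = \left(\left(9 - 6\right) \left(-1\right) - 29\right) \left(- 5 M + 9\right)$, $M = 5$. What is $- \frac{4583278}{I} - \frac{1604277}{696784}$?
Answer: $- \frac{99824255243}{11148544} \approx -8954.0$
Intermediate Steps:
$I = 512$ ($I = \left(\left(9 - 6\right) \left(-1\right) - 29\right) \left(\left(-5\right) 5 + 9\right) = \left(3 \left(-1\right) - 29\right) \left(-25 + 9\right) = \left(-3 - 29\right) \left(-16\right) = \left(-32\right) \left(-16\right) = 512$)
$- \frac{4583278}{I} - \frac{1604277}{696784} = - \frac{4583278}{512} - \frac{1604277}{696784} = \left(-4583278\right) \frac{1}{512} - \frac{1604277}{696784} = - \frac{2291639}{256} - \frac{1604277}{696784} = - \frac{99824255243}{11148544}$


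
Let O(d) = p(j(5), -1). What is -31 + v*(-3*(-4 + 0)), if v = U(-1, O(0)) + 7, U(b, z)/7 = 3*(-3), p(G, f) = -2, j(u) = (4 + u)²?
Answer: -703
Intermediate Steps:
O(d) = -2
U(b, z) = -63 (U(b, z) = 7*(3*(-3)) = 7*(-9) = -63)
v = -56 (v = -63 + 7 = -56)
-31 + v*(-3*(-4 + 0)) = -31 - (-168)*(-4 + 0) = -31 - (-168)*(-4) = -31 - 56*12 = -31 - 672 = -703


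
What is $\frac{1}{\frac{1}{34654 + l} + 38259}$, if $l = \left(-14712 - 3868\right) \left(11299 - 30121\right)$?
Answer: $\frac{349747414}{13380986312227} \approx 2.6138 \cdot 10^{-5}$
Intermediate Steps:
$l = 349712760$ ($l = \left(-18580\right) \left(-18822\right) = 349712760$)
$\frac{1}{\frac{1}{34654 + l} + 38259} = \frac{1}{\frac{1}{34654 + 349712760} + 38259} = \frac{1}{\frac{1}{349747414} + 38259} = \frac{1}{\frac{13380986312227}{349747414}} = \frac{349747414}{13380986312227}$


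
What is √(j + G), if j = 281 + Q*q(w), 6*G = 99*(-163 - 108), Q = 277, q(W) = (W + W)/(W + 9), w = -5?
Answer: I*√4883 ≈ 69.878*I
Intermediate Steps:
q(W) = 2*W/(9 + W) (q(W) = (2*W)/(9 + W) = 2*W/(9 + W))
G = -8943/2 (G = (99*(-163 - 108))/6 = (99*(-271))/6 = (⅙)*(-26829) = -8943/2 ≈ -4471.5)
j = -823/2 (j = 281 + 277*(2*(-5)/(9 - 5)) = 281 + 277*(2*(-5)/4) = 281 + 277*(2*(-5)*(¼)) = 281 + 277*(-5/2) = 281 - 1385/2 = -823/2 ≈ -411.50)
√(j + G) = √(-823/2 - 8943/2) = √(-4883) = I*√4883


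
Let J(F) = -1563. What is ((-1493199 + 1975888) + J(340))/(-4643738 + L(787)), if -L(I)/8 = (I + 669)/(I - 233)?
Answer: -66635951/643160625 ≈ -0.10361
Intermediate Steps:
L(I) = -8*(669 + I)/(-233 + I) (L(I) = -8*(I + 669)/(I - 233) = -8*(669 + I)/(-233 + I))
((-1493199 + 1975888) + J(340))/(-4643738 + L(787)) = ((-1493199 + 1975888) - 1563)/(-4643738 + 8*(-669 - 1*787)/(-233 + 787)) = (482689 - 1563)/(-4643738 + 8*(-669 - 787)/554) = 481126/(-4643738 + 8*(1/554)*(-1456)) = 481126/(-4643738 - 5824/277) = 481126/(-1286321250/277) = 481126*(-277/1286321250) = -66635951/643160625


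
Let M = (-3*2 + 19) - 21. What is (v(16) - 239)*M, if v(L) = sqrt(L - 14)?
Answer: 1912 - 8*sqrt(2) ≈ 1900.7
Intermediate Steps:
v(L) = sqrt(-14 + L)
M = -8 (M = (-6 + 19) - 21 = 13 - 21 = -8)
(v(16) - 239)*M = (sqrt(-14 + 16) - 239)*(-8) = (sqrt(2) - 239)*(-8) = (-239 + sqrt(2))*(-8) = 1912 - 8*sqrt(2)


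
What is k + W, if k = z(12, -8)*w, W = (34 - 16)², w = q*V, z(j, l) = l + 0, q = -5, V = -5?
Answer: 124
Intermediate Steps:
z(j, l) = l
w = 25 (w = -5*(-5) = 25)
W = 324 (W = 18² = 324)
k = -200 (k = -8*25 = -200)
k + W = -200 + 324 = 124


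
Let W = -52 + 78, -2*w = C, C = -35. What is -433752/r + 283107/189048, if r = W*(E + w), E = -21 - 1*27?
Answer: 27408150649/49971688 ≈ 548.47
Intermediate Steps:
w = 35/2 (w = -½*(-35) = 35/2 ≈ 17.500)
E = -48 (E = -21 - 27 = -48)
W = 26
r = -793 (r = 26*(-48 + 35/2) = 26*(-61/2) = -793)
-433752/r + 283107/189048 = -433752/(-793) + 283107/189048 = -433752*(-1/793) + 283107*(1/189048) = 433752/793 + 94369/63016 = 27408150649/49971688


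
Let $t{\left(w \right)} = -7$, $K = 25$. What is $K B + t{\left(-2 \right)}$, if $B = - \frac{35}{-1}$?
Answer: $868$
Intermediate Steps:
$B = 35$ ($B = \left(-35\right) \left(-1\right) = 35$)
$K B + t{\left(-2 \right)} = 25 \cdot 35 - 7 = 875 - 7 = 868$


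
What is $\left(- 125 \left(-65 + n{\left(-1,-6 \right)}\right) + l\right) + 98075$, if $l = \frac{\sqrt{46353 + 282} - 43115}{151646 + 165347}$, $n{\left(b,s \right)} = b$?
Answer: $\frac{33704237610}{316993} + \frac{\sqrt{46635}}{316993} \approx 1.0632 \cdot 10^{5}$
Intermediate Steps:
$l = - \frac{43115}{316993} + \frac{\sqrt{46635}}{316993}$ ($l = \frac{\sqrt{46635} - 43115}{316993} = \left(-43115 + \sqrt{46635}\right) \frac{1}{316993} = - \frac{43115}{316993} + \frac{\sqrt{46635}}{316993} \approx -0.13533$)
$\left(- 125 \left(-65 + n{\left(-1,-6 \right)}\right) + l\right) + 98075 = \left(- 125 \left(-65 - 1\right) - \left(\frac{43115}{316993} - \frac{\sqrt{46635}}{316993}\right)\right) + 98075 = \left(\left(-125\right) \left(-66\right) - \left(\frac{43115}{316993} - \frac{\sqrt{46635}}{316993}\right)\right) + 98075 = \left(8250 - \left(\frac{43115}{316993} - \frac{\sqrt{46635}}{316993}\right)\right) + 98075 = \left(\frac{2615149135}{316993} + \frac{\sqrt{46635}}{316993}\right) + 98075 = \frac{33704237610}{316993} + \frac{\sqrt{46635}}{316993}$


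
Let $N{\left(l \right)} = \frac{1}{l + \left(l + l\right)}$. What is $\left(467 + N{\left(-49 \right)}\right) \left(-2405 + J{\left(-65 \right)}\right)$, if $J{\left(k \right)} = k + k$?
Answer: $- \frac{58007560}{49} \approx -1.1838 \cdot 10^{6}$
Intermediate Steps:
$J{\left(k \right)} = 2 k$
$N{\left(l \right)} = \frac{1}{3 l}$ ($N{\left(l \right)} = \frac{1}{l + 2 l} = \frac{1}{3 l}$)
$\left(467 + N{\left(-49 \right)}\right) \left(-2405 + J{\left(-65 \right)}\right) = \left(467 + \frac{1}{3 \left(-49\right)}\right) \left(-2405 + 2 \left(-65\right)\right) = \left(467 + \frac{1}{3} \left(- \frac{1}{49}\right)\right) \left(-2405 - 130\right) = \left(467 - \frac{1}{147}\right) \left(-2535\right) = \frac{68648}{147} \left(-2535\right) = - \frac{58007560}{49}$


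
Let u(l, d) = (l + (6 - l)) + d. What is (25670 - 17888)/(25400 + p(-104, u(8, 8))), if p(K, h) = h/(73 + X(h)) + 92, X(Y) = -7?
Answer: 256806/841243 ≈ 0.30527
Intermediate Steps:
u(l, d) = 6 + d
p(K, h) = 92 + h/66 (p(K, h) = h/(73 - 7) + 92 = h/66 + 92 = 92 + h/66)
(25670 - 17888)/(25400 + p(-104, u(8, 8))) = (25670 - 17888)/(25400 + (92 + (6 + 8)/66)) = 7782/(25400 + (92 + (1/66)*14)) = 7782/(25400 + (92 + 7/33)) = 7782/(25400 + 3043/33) = 7782/(841243/33) = 7782*(33/841243) = 256806/841243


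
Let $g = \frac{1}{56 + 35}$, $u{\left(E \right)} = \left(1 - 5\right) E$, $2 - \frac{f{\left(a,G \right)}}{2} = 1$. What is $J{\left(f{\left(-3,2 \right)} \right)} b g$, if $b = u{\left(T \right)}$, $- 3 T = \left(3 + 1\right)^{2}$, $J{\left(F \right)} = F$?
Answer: $\frac{128}{273} \approx 0.46886$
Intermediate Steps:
$f{\left(a,G \right)} = 2$ ($f{\left(a,G \right)} = 4 - 2 = 2$)
$T = - \frac{16}{3}$ ($T = - \frac{\left(3 + 1\right)^{2}}{3} = - \frac{4^{2}}{3} = \left(- \frac{1}{3}\right) 16 = - \frac{16}{3} \approx -5.3333$)
$u{\left(E \right)} = - 4 E$
$b = \frac{64}{3}$ ($b = \left(-4\right) \left(- \frac{16}{3}\right) = \frac{64}{3} \approx 21.333$)
$g = \frac{1}{91} \approx 0.010989$
$J{\left(f{\left(-3,2 \right)} \right)} b g = 2 \cdot \frac{64}{3} \cdot \frac{1}{91} = \frac{128}{3} \cdot \frac{1}{91} = \frac{128}{273}$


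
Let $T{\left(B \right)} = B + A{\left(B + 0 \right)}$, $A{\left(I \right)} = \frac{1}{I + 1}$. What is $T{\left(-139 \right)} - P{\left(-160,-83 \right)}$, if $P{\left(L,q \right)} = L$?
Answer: $\frac{2897}{138} \approx 20.993$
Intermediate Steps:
$A{\left(I \right)} = \frac{1}{1 + I}$
$T{\left(B \right)} = B + \frac{1}{1 + B}$ ($T{\left(B \right)} = B + \frac{1}{1 + \left(B + 0\right)} = B + \frac{1}{1 + B}$)
$T{\left(-139 \right)} - P{\left(-160,-83 \right)} = \frac{1 - 139 \left(1 - 139\right)}{1 - 139} - -160 = \frac{1 - -19182}{-138} + 160 = - \frac{1 + 19182}{138} + 160 = \left(- \frac{1}{138}\right) 19183 + 160 = - \frac{19183}{138} + 160 = \frac{2897}{138}$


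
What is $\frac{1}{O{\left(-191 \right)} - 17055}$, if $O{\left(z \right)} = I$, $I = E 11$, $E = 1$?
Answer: $- \frac{1}{17044} \approx -5.8672 \cdot 10^{-5}$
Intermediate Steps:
$I = 11$ ($I = 1 \cdot 11 = 11$)
$O{\left(z \right)} = 11$
$\frac{1}{O{\left(-191 \right)} - 17055} = \frac{1}{11 - 17055} = \frac{1}{-17044} = - \frac{1}{17044}$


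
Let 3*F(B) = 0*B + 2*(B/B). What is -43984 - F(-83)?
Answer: -131954/3 ≈ -43985.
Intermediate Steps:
F(B) = ⅔ (F(B) = (0*B + 2*(B/B))/3 = (0 + 2*1)/3 = (0 + 2)/3 = (⅓)*2 = ⅔)
-43984 - F(-83) = -43984 - 1*⅔ = -43984 - ⅔ = -131954/3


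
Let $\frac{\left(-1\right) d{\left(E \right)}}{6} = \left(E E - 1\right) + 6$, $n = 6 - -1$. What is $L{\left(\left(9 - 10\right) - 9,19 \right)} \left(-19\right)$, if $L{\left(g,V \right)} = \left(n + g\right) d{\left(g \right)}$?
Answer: $-35910$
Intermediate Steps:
$n = 7$ ($n = 6 + 1 = 7$)
$d{\left(E \right)} = -30 - 6 E^{2}$ ($d{\left(E \right)} = - 6 \left(\left(E E - 1\right) + 6\right) = - 6 \left(\left(E^{2} - 1\right) + 6\right) = - 6 \left(\left(-1 + E^{2}\right) + 6\right) = - 6 \left(5 + E^{2}\right) = -30 - 6 E^{2}$)
$L{\left(g,V \right)} = \left(-30 - 6 g^{2}\right) \left(7 + g\right)$ ($L{\left(g,V \right)} = \left(7 + g\right) \left(-30 - 6 g^{2}\right) = \left(-30 - 6 g^{2}\right) \left(7 + g\right)$)
$L{\left(\left(9 - 10\right) - 9,19 \right)} \left(-19\right) = - 6 \left(5 + \left(\left(9 - 10\right) - 9\right)^{2}\right) \left(7 + \left(\left(9 - 10\right) - 9\right)\right) \left(-19\right) = - 6 \left(5 + \left(-1 - 9\right)^{2}\right) \left(7 - 10\right) \left(-19\right) = - 6 \left(5 + \left(-10\right)^{2}\right) \left(7 - 10\right) \left(-19\right) = \left(-6\right) \left(5 + 100\right) \left(-3\right) \left(-19\right) = \left(-6\right) 105 \left(-3\right) \left(-19\right) = 1890 \left(-19\right) = -35910$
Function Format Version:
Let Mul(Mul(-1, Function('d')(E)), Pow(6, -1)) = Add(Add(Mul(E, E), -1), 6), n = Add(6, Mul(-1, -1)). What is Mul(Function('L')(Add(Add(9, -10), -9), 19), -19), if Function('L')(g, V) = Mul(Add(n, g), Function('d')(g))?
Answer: -35910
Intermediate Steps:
n = 7 (n = Add(6, 1) = 7)
Function('d')(E) = Add(-30, Mul(-6, Pow(E, 2))) (Function('d')(E) = Mul(-6, Add(Add(Mul(E, E), -1), 6)) = Mul(-6, Add(Add(Pow(E, 2), -1), 6)) = Mul(-6, Add(Add(-1, Pow(E, 2)), 6)) = Mul(-6, Add(5, Pow(E, 2))) = Add(-30, Mul(-6, Pow(E, 2))))
Function('L')(g, V) = Mul(Add(-30, Mul(-6, Pow(g, 2))), Add(7, g)) (Function('L')(g, V) = Mul(Add(7, g), Add(-30, Mul(-6, Pow(g, 2)))) = Mul(Add(-30, Mul(-6, Pow(g, 2))), Add(7, g)))
Mul(Function('L')(Add(Add(9, -10), -9), 19), -19) = Mul(Mul(-6, Add(5, Pow(Add(Add(9, -10), -9), 2)), Add(7, Add(Add(9, -10), -9))), -19) = Mul(Mul(-6, Add(5, Pow(Add(-1, -9), 2)), Add(7, Add(-1, -9))), -19) = Mul(Mul(-6, Add(5, Pow(-10, 2)), Add(7, -10)), -19) = Mul(Mul(-6, Add(5, 100), -3), -19) = Mul(Mul(-6, 105, -3), -19) = Mul(1890, -19) = -35910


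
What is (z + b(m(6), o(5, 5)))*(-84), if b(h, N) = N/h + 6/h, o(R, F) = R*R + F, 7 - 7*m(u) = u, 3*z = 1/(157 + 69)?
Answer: -2391998/113 ≈ -21168.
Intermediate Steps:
z = 1/678 (z = 1/(3*(157 + 69)) = (⅓)/226 = (⅓)*(1/226) = 1/678 ≈ 0.0014749)
m(u) = 1 - u/7
o(R, F) = F + R² (o(R, F) = R² + F = F + R²)
b(h, N) = 6/h + N/h
(z + b(m(6), o(5, 5)))*(-84) = (1/678 + (6 + (5 + 5²))/(1 - ⅐*6))*(-84) = (1/678 + (6 + (5 + 25))/(1 - 6/7))*(-84) = (1/678 + (6 + 30)/(⅐))*(-84) = (1/678 + 7*36)*(-84) = (1/678 + 252)*(-84) = (170857/678)*(-84) = -2391998/113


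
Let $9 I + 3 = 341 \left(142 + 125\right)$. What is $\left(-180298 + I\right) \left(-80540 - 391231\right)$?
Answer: $80286932322$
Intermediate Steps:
$I = 10116$ ($I = - \frac{1}{3} + \frac{341 \left(142 + 125\right)}{9} = - \frac{1}{3} + \frac{341 \cdot 267}{9} = - \frac{1}{3} + \frac{1}{9} \cdot 91047 = - \frac{1}{3} + \frac{30349}{3} = 10116$)
$\left(-180298 + I\right) \left(-80540 - 391231\right) = \left(-180298 + 10116\right) \left(-80540 - 391231\right) = \left(-170182\right) \left(-471771\right) = 80286932322$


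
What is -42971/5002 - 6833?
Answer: -34221637/5002 ≈ -6841.6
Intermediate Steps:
-42971/5002 - 6833 = -34221637/5002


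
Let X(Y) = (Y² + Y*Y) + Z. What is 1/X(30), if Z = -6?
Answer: 1/1794 ≈ 0.00055741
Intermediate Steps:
X(Y) = -6 + 2*Y² (X(Y) = (Y² + Y*Y) - 6 = (Y² + Y²) - 6 = 2*Y² - 6 = -6 + 2*Y²)
1/X(30) = 1/(-6 + 2*30²) = 1/(-6 + 2*900) = 1/(-6 + 1800) = 1/1794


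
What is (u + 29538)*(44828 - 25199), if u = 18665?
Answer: 946176687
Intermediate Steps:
(u + 29538)*(44828 - 25199) = (18665 + 29538)*(44828 - 25199) = 48203*19629 = 946176687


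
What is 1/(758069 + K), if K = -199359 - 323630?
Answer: 1/235080 ≈ 4.2539e-6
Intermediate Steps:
K = -522989
1/(758069 + K) = 1/(758069 - 522989) = 1/235080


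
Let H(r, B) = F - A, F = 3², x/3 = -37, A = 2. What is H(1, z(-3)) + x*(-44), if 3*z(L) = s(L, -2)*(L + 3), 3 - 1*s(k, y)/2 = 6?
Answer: 4891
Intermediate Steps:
s(k, y) = -6 (s(k, y) = 6 - 2*6 = 6 - 12 = -6)
x = -111 (x = 3*(-37) = -111)
F = 9
z(L) = -6 - 2*L (z(L) = (-6*(L + 3))/3 = (-6*(3 + L))/3 = (-18 - 6*L)/3 = -6 - 2*L)
H(r, B) = 7 (H(r, B) = 9 - 1*2 = 9 - 2 = 7)
H(1, z(-3)) + x*(-44) = 7 - 111*(-44) = 7 + 4884 = 4891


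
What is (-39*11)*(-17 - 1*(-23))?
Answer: -2574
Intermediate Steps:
(-39*11)*(-17 - 1*(-23)) = -429*(-17 + 23) = -429*6 = -2574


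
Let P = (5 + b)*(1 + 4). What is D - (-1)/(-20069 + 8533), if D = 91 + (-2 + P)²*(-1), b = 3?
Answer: -15608209/11536 ≈ -1353.0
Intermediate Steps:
P = 40 (P = (5 + 3)*(1 + 4) = 8*5 = 40)
D = -1353 (D = 91 + (-2 + 40)²*(-1) = 91 + 38²*(-1) = 91 + 1444*(-1) = 91 - 1444 = -1353)
D - (-1)/(-20069 + 8533) = -1353 - (-1)/(-20069 + 8533) = -1353 - (-1)/(-11536) = -1353 - (-1)*(-1)/11536 = -1353 - 1*1/11536 = -1353 - 1/11536 = -15608209/11536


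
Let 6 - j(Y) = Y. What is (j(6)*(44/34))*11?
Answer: 0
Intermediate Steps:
j(Y) = 6 - Y
(j(6)*(44/34))*11 = ((6 - 1*6)*(44/34))*11 = ((6 - 6)*(44*(1/34)))*11 = (0*(22/17))*11 = 0*11 = 0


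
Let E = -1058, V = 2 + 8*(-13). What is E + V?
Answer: -1160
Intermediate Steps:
V = -102 (V = 2 - 104 = -102)
E + V = -1058 - 102 = -1160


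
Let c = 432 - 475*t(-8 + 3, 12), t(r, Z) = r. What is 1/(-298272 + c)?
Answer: -1/295465 ≈ -3.3845e-6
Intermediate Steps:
c = 2807 (c = 432 - 475*(-8 + 3) = 432 - 475*(-5) = 432 + 2375 = 2807)
1/(-298272 + c) = 1/(-298272 + 2807) = 1/(-295465) = -1/295465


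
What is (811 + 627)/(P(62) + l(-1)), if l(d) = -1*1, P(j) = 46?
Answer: 1438/45 ≈ 31.956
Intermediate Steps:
l(d) = -1
(811 + 627)/(P(62) + l(-1)) = (811 + 627)/(46 - 1) = 1438/45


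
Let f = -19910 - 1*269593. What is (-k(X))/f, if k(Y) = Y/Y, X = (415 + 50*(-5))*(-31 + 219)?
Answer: 1/289503 ≈ 3.4542e-6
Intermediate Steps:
f = -289503 (f = -19910 - 269593 = -289503)
X = 31020 (X = (415 - 250)*188 = 165*188 = 31020)
k(Y) = 1
(-k(X))/f = -1*1/(-289503) = -1*(-1/289503) = 1/289503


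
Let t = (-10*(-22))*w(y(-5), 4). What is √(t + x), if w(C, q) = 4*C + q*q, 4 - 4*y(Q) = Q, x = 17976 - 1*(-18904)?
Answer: 2*√10595 ≈ 205.86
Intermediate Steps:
x = 36880 (x = 17976 + 18904 = 36880)
y(Q) = 1 - Q/4
w(C, q) = q² + 4*C (w(C, q) = 4*C + q² = q² + 4*C)
t = 5500 (t = (-10*(-22))*(4² + 4*(1 - ¼*(-5))) = 220*(16 + 4*(1 + 5/4)) = 220*(16 + 4*(9/4)) = 220*(16 + 9) = 220*25 = 5500)
√(t + x) = √(5500 + 36880) = √42380 = 2*√10595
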